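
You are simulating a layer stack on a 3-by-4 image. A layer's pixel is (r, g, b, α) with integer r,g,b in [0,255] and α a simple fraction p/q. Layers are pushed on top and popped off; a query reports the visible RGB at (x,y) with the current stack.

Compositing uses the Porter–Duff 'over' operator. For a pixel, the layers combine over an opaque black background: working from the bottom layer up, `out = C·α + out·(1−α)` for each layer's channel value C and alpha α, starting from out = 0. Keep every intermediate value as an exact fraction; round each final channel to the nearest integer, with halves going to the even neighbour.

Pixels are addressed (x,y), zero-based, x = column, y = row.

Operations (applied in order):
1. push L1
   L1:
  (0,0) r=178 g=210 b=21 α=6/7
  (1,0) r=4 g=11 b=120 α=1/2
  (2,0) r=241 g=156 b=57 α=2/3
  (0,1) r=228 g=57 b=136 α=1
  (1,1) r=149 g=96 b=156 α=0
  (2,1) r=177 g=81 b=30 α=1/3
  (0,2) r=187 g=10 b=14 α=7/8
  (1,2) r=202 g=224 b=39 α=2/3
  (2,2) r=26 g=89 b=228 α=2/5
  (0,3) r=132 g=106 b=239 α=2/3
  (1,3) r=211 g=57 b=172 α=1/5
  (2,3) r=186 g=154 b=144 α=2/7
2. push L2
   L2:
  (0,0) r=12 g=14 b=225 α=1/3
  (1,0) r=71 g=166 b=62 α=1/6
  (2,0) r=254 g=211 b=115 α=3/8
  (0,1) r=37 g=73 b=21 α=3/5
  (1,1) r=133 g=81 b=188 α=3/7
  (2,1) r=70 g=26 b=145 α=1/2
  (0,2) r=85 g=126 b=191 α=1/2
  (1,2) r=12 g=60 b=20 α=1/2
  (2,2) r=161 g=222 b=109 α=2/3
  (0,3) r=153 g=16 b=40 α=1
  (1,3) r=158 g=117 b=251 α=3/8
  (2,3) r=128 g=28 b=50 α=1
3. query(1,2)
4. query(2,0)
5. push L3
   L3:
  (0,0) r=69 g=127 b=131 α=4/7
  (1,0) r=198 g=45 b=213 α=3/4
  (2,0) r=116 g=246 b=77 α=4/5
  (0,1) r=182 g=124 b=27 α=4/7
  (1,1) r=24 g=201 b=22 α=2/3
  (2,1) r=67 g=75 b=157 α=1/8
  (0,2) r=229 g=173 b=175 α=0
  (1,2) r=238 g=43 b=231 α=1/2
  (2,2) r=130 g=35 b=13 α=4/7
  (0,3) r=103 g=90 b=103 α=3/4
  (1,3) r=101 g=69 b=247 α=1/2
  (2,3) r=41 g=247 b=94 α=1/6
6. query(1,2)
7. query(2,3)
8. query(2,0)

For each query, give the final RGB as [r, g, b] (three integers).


at x=1,y=2 over L1,L2:
L1 α=2/3: [404/3, 448/3, 26]
L2 α=1/2: [220/3, 314/3, 23]
= [73, 105, 23]

query (2,0) [L1,L2] — begin 0,0,0
L1 α=2/3: [482/3, 104, 38]
L2 α=3/8: [587/3, 1153/8, 535/8]
→ [196, 144, 67]

query (1,2) [L1,L2,L3] — begin 0,0,0
+L1 (α=2/3) → [404/3, 448/3, 26]
+L2 (α=1/2) → [220/3, 314/3, 23]
+L3 (α=1/2) → [467/3, 443/6, 127]
rounded: [156, 74, 127]

at x=2,y=3 over L1,L2,L3:
L1 α=2/7: [372/7, 44, 288/7]
L2 α=1: [128, 28, 50]
L3 α=1/6: [227/2, 129/2, 172/3]
rounded: [114, 64, 57]

query (2,0) [L1,L2,L3] — begin 0,0,0
after L1 α=2/3: [482/3, 104, 38]
after L2 α=3/8: [587/3, 1153/8, 535/8]
after L3 α=4/5: [1979/15, 1805/8, 2999/40]
rounded: [132, 226, 75]


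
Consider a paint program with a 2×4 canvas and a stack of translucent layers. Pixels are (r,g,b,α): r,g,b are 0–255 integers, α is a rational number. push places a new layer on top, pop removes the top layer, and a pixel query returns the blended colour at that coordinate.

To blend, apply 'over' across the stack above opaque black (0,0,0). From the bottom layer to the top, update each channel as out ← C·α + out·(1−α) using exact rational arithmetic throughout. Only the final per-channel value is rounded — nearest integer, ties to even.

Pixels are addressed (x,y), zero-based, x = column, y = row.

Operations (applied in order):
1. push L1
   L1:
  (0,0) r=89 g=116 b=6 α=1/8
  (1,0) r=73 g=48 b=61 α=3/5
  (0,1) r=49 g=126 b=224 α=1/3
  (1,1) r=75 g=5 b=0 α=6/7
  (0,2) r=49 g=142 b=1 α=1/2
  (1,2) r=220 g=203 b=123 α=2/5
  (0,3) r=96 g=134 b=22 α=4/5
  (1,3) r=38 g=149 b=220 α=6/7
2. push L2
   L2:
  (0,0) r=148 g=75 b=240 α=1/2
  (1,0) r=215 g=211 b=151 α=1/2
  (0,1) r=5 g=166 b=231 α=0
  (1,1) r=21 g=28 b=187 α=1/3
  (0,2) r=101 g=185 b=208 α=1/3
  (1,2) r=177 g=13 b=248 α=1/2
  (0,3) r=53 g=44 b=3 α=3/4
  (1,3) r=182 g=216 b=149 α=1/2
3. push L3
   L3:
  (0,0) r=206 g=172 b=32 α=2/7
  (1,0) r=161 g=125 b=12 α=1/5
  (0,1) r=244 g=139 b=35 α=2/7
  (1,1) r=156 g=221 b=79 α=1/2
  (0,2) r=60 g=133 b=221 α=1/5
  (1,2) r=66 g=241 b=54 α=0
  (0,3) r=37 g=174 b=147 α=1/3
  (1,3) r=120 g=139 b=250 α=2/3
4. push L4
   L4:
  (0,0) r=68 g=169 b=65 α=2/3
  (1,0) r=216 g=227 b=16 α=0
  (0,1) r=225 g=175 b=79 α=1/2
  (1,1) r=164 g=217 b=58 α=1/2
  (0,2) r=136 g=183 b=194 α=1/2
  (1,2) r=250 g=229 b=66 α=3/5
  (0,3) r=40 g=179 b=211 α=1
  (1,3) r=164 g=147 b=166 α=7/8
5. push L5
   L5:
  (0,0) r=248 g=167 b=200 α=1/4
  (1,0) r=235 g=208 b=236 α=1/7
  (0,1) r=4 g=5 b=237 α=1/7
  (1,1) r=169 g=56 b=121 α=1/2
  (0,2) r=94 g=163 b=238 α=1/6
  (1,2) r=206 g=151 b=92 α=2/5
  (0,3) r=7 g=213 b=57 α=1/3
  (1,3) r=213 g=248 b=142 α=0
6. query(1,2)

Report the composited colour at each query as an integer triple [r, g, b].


at x=1,y=2 over L1,L2,L3,L4,L5:
after L1 α=2/5: [88, 406/5, 246/5]
after L2 α=1/2: [265/2, 471/10, 743/5]
after L3 α=0: [265/2, 471/10, 743/5]
after L4 α=3/5: [203, 3906/25, 2476/25]
after L5 α=2/5: [1021/5, 19268/125, 12028/125]
→ [204, 154, 96]


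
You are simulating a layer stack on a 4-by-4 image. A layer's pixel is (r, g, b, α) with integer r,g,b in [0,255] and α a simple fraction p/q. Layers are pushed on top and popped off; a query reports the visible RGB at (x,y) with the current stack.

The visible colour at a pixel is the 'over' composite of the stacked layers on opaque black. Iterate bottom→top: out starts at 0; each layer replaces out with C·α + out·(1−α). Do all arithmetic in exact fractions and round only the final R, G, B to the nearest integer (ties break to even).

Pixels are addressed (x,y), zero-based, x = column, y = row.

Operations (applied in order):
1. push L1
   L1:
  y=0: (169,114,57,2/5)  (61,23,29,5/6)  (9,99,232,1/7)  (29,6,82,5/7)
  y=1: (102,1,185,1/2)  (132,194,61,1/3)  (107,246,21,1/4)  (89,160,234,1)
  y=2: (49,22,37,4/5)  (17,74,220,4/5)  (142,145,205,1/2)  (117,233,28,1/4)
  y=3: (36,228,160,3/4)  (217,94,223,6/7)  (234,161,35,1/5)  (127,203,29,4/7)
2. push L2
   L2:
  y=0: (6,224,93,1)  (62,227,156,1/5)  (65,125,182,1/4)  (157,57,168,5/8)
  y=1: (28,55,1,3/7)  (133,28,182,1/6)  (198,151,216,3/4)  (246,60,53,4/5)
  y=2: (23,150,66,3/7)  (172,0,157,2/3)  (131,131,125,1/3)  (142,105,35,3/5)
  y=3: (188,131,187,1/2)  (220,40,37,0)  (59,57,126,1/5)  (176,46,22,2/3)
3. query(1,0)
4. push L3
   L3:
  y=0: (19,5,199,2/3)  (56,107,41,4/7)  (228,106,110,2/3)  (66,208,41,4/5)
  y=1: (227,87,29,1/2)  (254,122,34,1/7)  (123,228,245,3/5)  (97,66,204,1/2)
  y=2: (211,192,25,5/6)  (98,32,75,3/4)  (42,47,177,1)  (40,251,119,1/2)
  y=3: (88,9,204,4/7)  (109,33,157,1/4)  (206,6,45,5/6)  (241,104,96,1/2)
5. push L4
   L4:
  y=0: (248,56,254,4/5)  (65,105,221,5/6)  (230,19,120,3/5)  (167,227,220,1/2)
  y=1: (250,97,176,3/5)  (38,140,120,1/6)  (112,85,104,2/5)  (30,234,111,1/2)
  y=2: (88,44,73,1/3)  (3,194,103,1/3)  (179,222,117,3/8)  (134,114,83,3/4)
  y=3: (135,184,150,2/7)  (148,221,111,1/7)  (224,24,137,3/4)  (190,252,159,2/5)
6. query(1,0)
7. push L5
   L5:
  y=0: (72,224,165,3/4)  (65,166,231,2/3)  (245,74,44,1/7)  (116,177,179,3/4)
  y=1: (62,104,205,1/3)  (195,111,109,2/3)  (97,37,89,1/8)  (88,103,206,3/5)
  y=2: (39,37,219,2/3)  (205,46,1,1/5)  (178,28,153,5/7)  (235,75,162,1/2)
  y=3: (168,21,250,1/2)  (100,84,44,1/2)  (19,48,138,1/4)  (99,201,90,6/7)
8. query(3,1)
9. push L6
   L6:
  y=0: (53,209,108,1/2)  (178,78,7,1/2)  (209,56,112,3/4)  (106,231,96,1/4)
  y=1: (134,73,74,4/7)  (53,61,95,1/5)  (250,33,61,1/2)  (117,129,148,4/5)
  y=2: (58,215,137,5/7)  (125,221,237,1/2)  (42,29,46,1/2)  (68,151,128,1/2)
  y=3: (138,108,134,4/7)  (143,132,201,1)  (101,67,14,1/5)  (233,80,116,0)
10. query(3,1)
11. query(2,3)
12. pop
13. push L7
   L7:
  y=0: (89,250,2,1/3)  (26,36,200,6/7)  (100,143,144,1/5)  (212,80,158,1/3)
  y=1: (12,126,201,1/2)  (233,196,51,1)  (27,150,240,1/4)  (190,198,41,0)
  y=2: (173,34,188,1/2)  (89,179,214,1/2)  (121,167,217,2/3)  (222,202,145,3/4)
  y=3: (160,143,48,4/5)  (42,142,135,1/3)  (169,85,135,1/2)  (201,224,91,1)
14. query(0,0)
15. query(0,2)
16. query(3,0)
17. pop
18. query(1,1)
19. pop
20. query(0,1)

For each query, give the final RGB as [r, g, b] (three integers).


at x=1,y=0 over L1,L2:
L1 α=5/6: [305/6, 115/6, 145/6]
L2 α=1/5: [796/15, 911/15, 758/15]
→ [53, 61, 51]

query (1,0) [L1,L2,L3,L4] — begin 0,0,0
+L1 (α=5/6) → [305/6, 115/6, 145/6]
+L2 (α=1/5) → [796/15, 911/15, 758/15]
+L3 (α=4/7) → [1916/35, 3051/35, 1578/35]
+L4 (α=5/6) → [13291/210, 3571/35, 40253/210]
→ [63, 102, 192]

query (3,1) [L1,L2,L3,L4,L5] — begin 0,0,0
+L1 (α=1) → [89, 160, 234]
+L2 (α=4/5) → [1073/5, 80, 446/5]
+L3 (α=1/2) → [779/5, 73, 733/5]
+L4 (α=1/2) → [929/10, 307/2, 644/5]
+L5 (α=3/5) → [2249/25, 616/5, 4378/25]
= [90, 123, 175]

at x=3,y=1 over L1,L2,L3,L4,L5,L6:
L1 α=1: [89, 160, 234]
L2 α=4/5: [1073/5, 80, 446/5]
L3 α=1/2: [779/5, 73, 733/5]
L4 α=1/2: [929/10, 307/2, 644/5]
L5 α=3/5: [2249/25, 616/5, 4378/25]
L6 α=4/5: [13949/125, 3196/25, 19178/125]
rounded: [112, 128, 153]

query (2,3) [L1,L2,L3,L4,L5,L6] — begin 0,0,0
after L1 α=1/5: [234/5, 161/5, 7]
after L2 α=1/5: [1231/25, 929/25, 154/5]
after L3 α=5/6: [26981/150, 1679/150, 1279/30]
after L4 α=3/4: [127781/600, 12479/600, 13609/120]
after L5 α=1/4: [131581/800, 22079/800, 19129/160]
after L6 α=1/5: [151781/1000, 35479/1000, 19689/200]
rounded: [152, 35, 98]

query (0,0) [L1,L2,L3,L4,L5,L7] — begin 0,0,0
L1 α=2/5: [338/5, 228/5, 114/5]
L2 α=1: [6, 224, 93]
L3 α=2/3: [44/3, 78, 491/3]
L4 α=4/5: [604/3, 302/5, 3539/15]
L5 α=3/4: [313/3, 1831/10, 2741/15]
L7 α=1/3: [893/9, 1027/5, 5512/45]
= [99, 205, 122]

query (0,2) [L1,L2,L3,L4,L5,L7] — begin 0,0,0
L1 α=4/5: [196/5, 88/5, 148/5]
L2 α=3/7: [1129/35, 2602/35, 226/5]
L3 α=5/6: [19027/105, 18101/105, 851/30]
L4 α=1/3: [47294/315, 40822/315, 1946/45]
L5 α=2/3: [71864/945, 64132/945, 21656/135]
L7 α=1/2: [235349/1890, 48131/945, 23518/135]
= [125, 51, 174]

(3,0) stack=L1,L2,L3,L4,L5,L7; from [0,0,0]:
L1 α=5/7: [145/7, 30/7, 410/7]
L2 α=5/8: [2965/28, 2085/56, 3555/28]
L3 α=4/5: [10357/140, 48677/280, 8147/140]
L4 α=1/2: [33737/280, 112237/560, 38947/280]
L5 α=3/4: [131177/1120, 409597/2240, 189307/1120]
L7 α=1/3: [83299/560, 166399/1120, 277787/1680]
= [149, 149, 165]

(1,1) stack=L1,L2,L3,L4,L5; from [0,0,0]:
after L1 α=1/3: [44, 194/3, 61/3]
after L2 α=1/6: [353/6, 527/9, 851/18]
after L3 α=1/7: [607/7, 1420/21, 953/21]
after L4 α=1/6: [3301/42, 5020/63, 7285/126]
after L5 α=2/3: [19681/126, 19006/189, 34753/378]
→ [156, 101, 92]

(0,1) stack=L1,L2,L3,L4; from [0,0,0]:
L1 α=1/2: [51, 1/2, 185/2]
L2 α=3/7: [288/7, 167/7, 373/7]
L3 α=1/2: [1877/14, 388/7, 288/7]
L4 α=3/5: [7127/35, 2813/35, 4272/35]
= [204, 80, 122]


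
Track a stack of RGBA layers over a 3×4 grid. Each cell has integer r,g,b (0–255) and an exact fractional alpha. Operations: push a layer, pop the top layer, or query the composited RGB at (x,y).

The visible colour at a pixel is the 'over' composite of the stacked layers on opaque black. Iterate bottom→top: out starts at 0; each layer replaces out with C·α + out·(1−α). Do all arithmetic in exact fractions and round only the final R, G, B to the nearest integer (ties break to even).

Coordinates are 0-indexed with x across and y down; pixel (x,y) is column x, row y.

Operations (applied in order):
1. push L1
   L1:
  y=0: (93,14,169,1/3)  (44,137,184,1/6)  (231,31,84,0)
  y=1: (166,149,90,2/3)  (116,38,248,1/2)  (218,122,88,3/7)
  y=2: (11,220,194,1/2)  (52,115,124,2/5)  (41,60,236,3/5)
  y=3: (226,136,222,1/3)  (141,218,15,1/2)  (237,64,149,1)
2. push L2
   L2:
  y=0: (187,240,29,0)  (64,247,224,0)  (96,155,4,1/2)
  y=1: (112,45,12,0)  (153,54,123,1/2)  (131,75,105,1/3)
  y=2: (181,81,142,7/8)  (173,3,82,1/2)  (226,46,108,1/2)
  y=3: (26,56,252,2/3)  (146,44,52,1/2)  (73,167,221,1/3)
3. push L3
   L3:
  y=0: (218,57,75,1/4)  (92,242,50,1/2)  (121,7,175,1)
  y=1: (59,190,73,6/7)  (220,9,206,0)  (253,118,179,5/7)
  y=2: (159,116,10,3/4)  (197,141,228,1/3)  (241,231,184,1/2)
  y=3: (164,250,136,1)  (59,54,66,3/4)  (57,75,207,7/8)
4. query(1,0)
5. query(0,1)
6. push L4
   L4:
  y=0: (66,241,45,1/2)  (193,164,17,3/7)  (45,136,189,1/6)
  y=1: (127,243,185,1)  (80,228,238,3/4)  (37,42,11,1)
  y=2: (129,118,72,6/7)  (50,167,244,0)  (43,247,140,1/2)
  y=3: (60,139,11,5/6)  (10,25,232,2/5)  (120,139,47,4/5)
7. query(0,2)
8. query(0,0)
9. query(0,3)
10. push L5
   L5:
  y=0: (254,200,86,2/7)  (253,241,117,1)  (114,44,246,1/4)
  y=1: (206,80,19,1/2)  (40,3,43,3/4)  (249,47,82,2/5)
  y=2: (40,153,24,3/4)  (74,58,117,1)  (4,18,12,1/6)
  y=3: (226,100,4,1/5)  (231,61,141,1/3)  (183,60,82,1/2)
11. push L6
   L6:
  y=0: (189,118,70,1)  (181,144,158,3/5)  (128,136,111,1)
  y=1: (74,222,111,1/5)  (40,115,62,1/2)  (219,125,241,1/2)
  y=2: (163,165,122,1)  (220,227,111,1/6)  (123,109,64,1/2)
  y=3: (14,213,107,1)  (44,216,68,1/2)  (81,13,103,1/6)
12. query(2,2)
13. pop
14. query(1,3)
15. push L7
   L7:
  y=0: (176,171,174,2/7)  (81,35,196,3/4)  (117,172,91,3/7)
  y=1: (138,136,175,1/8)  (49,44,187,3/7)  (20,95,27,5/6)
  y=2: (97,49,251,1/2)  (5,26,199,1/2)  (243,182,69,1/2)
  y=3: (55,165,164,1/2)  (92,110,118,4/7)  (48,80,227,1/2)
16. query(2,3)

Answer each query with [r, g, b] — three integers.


(1,0) stack=L1,L2,L3; from [0,0,0]:
+L1 (α=1/6) → [22/3, 137/6, 92/3]
+L2 (α=0) → [22/3, 137/6, 92/3]
+L3 (α=1/2) → [149/3, 1589/12, 121/3]
rounded: [50, 132, 40]

(0,1) stack=L1,L2,L3; from [0,0,0]:
L1 α=2/3: [332/3, 298/3, 60]
L2 α=0: [332/3, 298/3, 60]
L3 α=6/7: [1394/21, 3718/21, 498/7]
→ [66, 177, 71]

(0,2) stack=L1,L2,L3,L4; from [0,0,0]:
after L1 α=1/2: [11/2, 110, 97]
after L2 α=7/8: [2545/16, 677/8, 1091/8]
after L3 α=3/4: [10177/64, 3461/32, 1331/32]
after L4 α=6/7: [59713/448, 3731/32, 2165/32]
= [133, 117, 68]

(0,0) stack=L1,L2,L3,L4; from [0,0,0]:
after L1 α=1/3: [31, 14/3, 169/3]
after L2 α=0: [31, 14/3, 169/3]
after L3 α=1/4: [311/4, 71/4, 61]
after L4 α=1/2: [575/8, 1035/8, 53]
= [72, 129, 53]

query (0,3) [L1,L2,L3,L4] — begin 0,0,0
after L1 α=1/3: [226/3, 136/3, 74]
after L2 α=2/3: [382/9, 472/9, 578/3]
after L3 α=1: [164, 250, 136]
after L4 α=5/6: [232/3, 315/2, 191/6]
→ [77, 158, 32]

(2,2) stack=L1,L2,L3,L4,L5,L6; from [0,0,0]:
L1 α=3/5: [123/5, 36, 708/5]
L2 α=1/2: [1253/10, 41, 624/5]
L3 α=1/2: [3663/20, 136, 772/5]
L4 α=1/2: [4523/40, 383/2, 736/5]
L5 α=1/6: [4555/48, 1951/12, 374/3]
L6 α=1/2: [10459/96, 3259/24, 283/3]
→ [109, 136, 94]

query (1,3) [L1,L2,L3,L4,L5] — begin 0,0,0
L1 α=1/2: [141/2, 109, 15/2]
L2 α=1/2: [433/4, 153/2, 119/4]
L3 α=3/4: [1141/16, 477/8, 911/16]
L4 α=2/5: [3743/80, 1831/40, 10157/80]
L5 α=1/3: [12983/120, 1017/20, 15797/120]
rounded: [108, 51, 132]

(2,3) stack=L1,L2,L3,L4,L5,L7; from [0,0,0]:
after L1 α=1: [237, 64, 149]
after L2 α=1/3: [547/3, 295/3, 173]
after L3 α=7/8: [218/3, 935/12, 811/4]
after L4 α=4/5: [1658/15, 7607/60, 1563/20]
after L5 α=1/2: [4403/30, 11207/120, 3203/40]
after L7 α=1/2: [5843/60, 20807/240, 12283/80]
→ [97, 87, 154]


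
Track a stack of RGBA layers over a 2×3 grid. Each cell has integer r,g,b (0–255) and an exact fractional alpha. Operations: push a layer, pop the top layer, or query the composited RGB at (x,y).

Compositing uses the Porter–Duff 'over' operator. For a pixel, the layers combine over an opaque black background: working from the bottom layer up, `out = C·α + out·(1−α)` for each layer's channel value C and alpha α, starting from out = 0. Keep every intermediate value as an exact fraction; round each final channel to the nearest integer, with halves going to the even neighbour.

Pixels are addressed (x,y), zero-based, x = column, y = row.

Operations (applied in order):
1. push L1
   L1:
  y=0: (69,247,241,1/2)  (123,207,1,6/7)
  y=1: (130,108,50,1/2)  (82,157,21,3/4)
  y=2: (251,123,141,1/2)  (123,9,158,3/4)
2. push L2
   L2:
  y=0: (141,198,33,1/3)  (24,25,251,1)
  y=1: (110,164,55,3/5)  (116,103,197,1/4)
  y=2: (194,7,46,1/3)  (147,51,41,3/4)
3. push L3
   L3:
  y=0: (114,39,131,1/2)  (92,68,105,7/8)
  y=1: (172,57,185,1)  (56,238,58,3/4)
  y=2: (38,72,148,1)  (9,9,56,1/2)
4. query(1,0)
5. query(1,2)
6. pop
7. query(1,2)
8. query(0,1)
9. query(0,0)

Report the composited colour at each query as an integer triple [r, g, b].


at x=1,y=0 over L1,L2,L3:
L1 α=6/7: [738/7, 1242/7, 6/7]
L2 α=1: [24, 25, 251]
L3 α=7/8: [167/2, 501/8, 493/4]
= [84, 63, 123]

at x=1,y=2 over L1,L2,L3:
+L1 (α=3/4) → [369/4, 27/4, 237/2]
+L2 (α=3/4) → [2133/16, 639/16, 483/8]
+L3 (α=1/2) → [2277/32, 783/32, 931/16]
rounded: [71, 24, 58]

at x=1,y=2 over L1,L2:
after L1 α=3/4: [369/4, 27/4, 237/2]
after L2 α=3/4: [2133/16, 639/16, 483/8]
→ [133, 40, 60]

query (0,1) [L1,L2] — begin 0,0,0
+L1 (α=1/2) → [65, 54, 25]
+L2 (α=3/5) → [92, 120, 43]
= [92, 120, 43]

(0,0) stack=L1,L2; from [0,0,0]:
after L1 α=1/2: [69/2, 247/2, 241/2]
after L2 α=1/3: [70, 445/3, 274/3]
→ [70, 148, 91]


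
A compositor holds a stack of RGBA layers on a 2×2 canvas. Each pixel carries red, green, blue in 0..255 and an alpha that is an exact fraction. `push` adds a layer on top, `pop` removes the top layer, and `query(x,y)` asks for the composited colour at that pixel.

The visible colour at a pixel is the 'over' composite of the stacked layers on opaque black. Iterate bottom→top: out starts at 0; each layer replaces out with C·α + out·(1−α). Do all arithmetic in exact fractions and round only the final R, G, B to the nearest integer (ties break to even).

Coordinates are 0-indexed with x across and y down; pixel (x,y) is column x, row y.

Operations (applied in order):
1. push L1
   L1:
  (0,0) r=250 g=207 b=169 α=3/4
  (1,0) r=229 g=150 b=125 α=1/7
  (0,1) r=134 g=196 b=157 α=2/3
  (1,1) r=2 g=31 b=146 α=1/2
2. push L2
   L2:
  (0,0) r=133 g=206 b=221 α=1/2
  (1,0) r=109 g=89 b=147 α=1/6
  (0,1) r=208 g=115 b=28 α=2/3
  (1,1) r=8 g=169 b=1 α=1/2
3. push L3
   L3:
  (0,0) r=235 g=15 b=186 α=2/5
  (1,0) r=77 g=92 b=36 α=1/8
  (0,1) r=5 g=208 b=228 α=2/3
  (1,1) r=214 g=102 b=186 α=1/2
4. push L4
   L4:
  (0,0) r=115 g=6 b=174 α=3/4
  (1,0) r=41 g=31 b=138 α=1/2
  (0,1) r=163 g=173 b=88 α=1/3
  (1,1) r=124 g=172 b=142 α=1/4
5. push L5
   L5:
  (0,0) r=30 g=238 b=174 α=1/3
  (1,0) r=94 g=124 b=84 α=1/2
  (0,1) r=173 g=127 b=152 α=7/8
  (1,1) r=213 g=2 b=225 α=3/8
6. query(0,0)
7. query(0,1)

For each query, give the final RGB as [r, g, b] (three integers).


at x=0,y=0 over L1,L2,L3,L4,L5:
after L1 α=3/4: [375/2, 621/4, 507/4]
after L2 α=1/2: [641/4, 1445/8, 1391/8]
after L3 α=2/5: [3803/20, 915/8, 7149/40]
after L4 α=3/4: [10703/80, 1059/32, 28029/160]
after L5 α=1/3: [11903/120, 4867/48, 13983/80]
= [99, 101, 175]

(0,1) stack=L1,L2,L3,L4,L5; from [0,0,0]:
+L1 (α=2/3) → [268/3, 392/3, 314/3]
+L2 (α=2/3) → [1516/9, 1082/9, 482/9]
+L3 (α=2/3) → [1606/27, 4826/27, 4586/27]
+L4 (α=1/3) → [7613/81, 14323/81, 11548/81]
+L5 (α=7/8) → [13213/81, 21583/162, 24433/162]
→ [163, 133, 151]


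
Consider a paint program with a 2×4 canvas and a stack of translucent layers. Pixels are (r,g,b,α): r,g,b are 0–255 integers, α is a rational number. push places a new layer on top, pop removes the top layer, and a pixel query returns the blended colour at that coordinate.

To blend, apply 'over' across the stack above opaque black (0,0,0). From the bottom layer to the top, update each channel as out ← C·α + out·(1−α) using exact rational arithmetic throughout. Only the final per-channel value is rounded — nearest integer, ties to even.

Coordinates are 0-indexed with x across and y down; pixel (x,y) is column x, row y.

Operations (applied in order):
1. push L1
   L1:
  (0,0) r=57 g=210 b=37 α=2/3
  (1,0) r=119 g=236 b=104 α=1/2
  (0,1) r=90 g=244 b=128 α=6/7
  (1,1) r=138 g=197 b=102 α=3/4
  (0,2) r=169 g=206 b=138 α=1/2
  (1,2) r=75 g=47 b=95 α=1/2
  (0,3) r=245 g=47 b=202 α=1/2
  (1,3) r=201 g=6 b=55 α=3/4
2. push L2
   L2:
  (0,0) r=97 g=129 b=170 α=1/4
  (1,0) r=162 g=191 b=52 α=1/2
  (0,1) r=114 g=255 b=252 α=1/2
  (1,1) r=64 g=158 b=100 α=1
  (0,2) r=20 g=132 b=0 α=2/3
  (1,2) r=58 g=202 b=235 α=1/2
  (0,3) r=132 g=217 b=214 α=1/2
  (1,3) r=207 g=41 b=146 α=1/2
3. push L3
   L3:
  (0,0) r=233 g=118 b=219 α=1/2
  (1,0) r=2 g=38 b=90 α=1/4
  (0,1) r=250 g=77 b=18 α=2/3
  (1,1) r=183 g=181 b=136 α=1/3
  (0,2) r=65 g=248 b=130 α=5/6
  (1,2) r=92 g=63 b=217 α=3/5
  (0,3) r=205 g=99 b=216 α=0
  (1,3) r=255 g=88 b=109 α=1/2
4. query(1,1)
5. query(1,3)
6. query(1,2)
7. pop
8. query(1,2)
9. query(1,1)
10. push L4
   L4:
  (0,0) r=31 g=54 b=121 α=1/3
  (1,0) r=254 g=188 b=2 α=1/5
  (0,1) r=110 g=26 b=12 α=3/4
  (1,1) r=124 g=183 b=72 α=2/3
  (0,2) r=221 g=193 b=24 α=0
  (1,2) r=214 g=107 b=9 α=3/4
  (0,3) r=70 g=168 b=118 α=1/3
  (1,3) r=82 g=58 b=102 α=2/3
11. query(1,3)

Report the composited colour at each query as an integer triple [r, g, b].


at x=1,y=1 over L1,L2,L3:
after L1 α=3/4: [207/2, 591/4, 153/2]
after L2 α=1: [64, 158, 100]
after L3 α=1/3: [311/3, 497/3, 112]
→ [104, 166, 112]

query (1,3) [L1,L2,L3] — begin 0,0,0
L1 α=3/4: [603/4, 9/2, 165/4]
L2 α=1/2: [1431/8, 91/4, 749/8]
L3 α=1/2: [3471/16, 443/8, 1621/16]
= [217, 55, 101]

query (1,2) [L1,L2,L3] — begin 0,0,0
+L1 (α=1/2) → [75/2, 47/2, 95/2]
+L2 (α=1/2) → [191/4, 451/4, 565/4]
+L3 (α=3/5) → [743/10, 829/10, 1867/10]
→ [74, 83, 187]

(1,2) stack=L1,L2; from [0,0,0]:
+L1 (α=1/2) → [75/2, 47/2, 95/2]
+L2 (α=1/2) → [191/4, 451/4, 565/4]
rounded: [48, 113, 141]

at x=1,y=1 over L1,L2:
+L1 (α=3/4) → [207/2, 591/4, 153/2]
+L2 (α=1) → [64, 158, 100]
= [64, 158, 100]

query (1,3) [L1,L2,L4] — begin 0,0,0
after L1 α=3/4: [603/4, 9/2, 165/4]
after L2 α=1/2: [1431/8, 91/4, 749/8]
after L4 α=2/3: [2743/24, 185/4, 2381/24]
→ [114, 46, 99]


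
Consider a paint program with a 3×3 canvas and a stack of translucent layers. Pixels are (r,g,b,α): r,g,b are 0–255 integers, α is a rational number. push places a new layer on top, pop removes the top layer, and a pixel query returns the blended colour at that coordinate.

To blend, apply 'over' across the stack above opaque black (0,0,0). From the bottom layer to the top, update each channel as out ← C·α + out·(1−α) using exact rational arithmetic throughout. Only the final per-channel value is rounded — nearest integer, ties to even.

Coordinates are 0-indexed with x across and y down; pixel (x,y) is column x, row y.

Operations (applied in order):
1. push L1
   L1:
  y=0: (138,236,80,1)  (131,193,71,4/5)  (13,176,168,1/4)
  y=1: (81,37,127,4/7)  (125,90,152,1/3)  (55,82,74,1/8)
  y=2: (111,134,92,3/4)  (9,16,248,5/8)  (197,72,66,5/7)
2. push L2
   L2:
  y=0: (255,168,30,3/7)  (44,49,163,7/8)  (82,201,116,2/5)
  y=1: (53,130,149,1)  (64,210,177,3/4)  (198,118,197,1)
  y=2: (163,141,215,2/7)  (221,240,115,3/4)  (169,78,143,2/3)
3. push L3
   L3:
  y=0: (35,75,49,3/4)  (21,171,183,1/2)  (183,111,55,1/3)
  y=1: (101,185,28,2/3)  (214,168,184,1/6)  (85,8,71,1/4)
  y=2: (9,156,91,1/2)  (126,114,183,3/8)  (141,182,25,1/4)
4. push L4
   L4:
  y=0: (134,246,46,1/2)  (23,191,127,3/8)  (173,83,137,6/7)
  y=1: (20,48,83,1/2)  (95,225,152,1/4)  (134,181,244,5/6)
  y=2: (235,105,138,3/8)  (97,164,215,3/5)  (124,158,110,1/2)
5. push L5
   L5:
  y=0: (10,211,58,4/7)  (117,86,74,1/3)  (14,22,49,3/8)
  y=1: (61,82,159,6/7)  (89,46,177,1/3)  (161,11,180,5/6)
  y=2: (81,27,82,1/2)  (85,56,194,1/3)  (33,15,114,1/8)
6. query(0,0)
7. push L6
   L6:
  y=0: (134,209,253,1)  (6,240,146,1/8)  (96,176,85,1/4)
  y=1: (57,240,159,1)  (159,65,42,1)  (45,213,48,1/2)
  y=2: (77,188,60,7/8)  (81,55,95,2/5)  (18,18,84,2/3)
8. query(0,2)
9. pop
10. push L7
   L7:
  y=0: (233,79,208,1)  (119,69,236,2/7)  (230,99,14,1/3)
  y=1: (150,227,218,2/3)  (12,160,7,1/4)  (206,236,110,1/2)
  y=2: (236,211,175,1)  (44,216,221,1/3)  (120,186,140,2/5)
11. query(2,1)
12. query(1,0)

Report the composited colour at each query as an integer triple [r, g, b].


query (0,0) [L1,L2,L3,L4,L5] — begin 0,0,0
L1 α=1: [138, 236, 80]
L2 α=3/7: [1317/7, 1448/7, 410/7]
L3 α=3/4: [513/7, 3023/28, 1439/28]
L4 α=1/2: [1451/14, 9911/56, 2727/56]
L5 α=4/7: [4913/98, 76997/392, 21173/392]
rounded: [50, 196, 54]

(0,2) stack=L1,L2,L3,L4,L5,L6; from [0,0,0]:
L1 α=3/4: [333/4, 201/2, 69]
L2 α=2/7: [2969/28, 1569/14, 775/7]
L3 α=1/2: [3221/56, 3753/28, 706/7]
L4 α=3/8: [55585/448, 27585/224, 1607/14]
L5 α=1/2: [91873/896, 33633/448, 2755/28]
L6 α=7/8: [574817/7168, 623201/3584, 14515/224]
→ [80, 174, 65]

(2,1) stack=L1,L2,L3,L4,L5,L7; from [0,0,0]:
L1 α=1/8: [55/8, 41/4, 37/4]
L2 α=1: [198, 118, 197]
L3 α=1/4: [679/4, 181/2, 331/2]
L4 α=5/6: [3359/24, 1991/12, 2771/12]
L5 α=5/6: [22679/144, 2651/72, 13571/72]
L7 α=1/2: [52343/288, 19643/144, 21491/144]
→ [182, 136, 149]

at x=1,y=0 over L1,L2,L3,L4,L5,L7:
L1 α=4/5: [524/5, 772/5, 284/5]
L2 α=7/8: [258/5, 2487/40, 5989/40]
L3 α=1/2: [363/10, 9327/80, 13309/80]
L4 α=3/8: [501/16, 18495/128, 19405/128]
L5 α=1/3: [479/8, 23999/192, 8047/64]
L7 α=2/7: [4299/56, 146491/1344, 70443/448]
→ [77, 109, 157]


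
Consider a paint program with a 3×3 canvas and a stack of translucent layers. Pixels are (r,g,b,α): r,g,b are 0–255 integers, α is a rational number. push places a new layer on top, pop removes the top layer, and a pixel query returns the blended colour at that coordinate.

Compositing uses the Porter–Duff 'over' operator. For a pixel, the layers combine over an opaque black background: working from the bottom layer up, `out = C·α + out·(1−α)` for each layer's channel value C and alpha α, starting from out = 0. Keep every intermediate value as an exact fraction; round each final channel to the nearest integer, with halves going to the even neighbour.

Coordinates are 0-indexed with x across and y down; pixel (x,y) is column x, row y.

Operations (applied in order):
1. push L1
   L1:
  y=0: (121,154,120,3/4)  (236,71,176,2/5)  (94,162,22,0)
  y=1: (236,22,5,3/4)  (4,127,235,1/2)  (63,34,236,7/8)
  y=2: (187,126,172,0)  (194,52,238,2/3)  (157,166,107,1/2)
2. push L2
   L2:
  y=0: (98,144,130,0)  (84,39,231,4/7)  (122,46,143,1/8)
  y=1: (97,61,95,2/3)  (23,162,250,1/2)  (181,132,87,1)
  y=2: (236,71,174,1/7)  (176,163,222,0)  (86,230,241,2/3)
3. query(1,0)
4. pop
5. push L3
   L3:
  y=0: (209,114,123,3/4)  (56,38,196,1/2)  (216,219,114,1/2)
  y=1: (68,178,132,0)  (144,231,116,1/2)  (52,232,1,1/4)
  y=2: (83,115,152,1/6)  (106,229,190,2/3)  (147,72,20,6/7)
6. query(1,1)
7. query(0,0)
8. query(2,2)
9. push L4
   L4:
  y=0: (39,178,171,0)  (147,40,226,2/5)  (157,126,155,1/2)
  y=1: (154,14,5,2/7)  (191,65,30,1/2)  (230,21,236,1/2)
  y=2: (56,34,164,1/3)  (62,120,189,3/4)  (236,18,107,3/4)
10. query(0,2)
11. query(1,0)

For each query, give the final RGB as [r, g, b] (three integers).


at x=1,y=0 over L1,L2:
+L1 (α=2/5) → [472/5, 142/5, 352/5]
+L2 (α=4/7) → [3096/35, 1206/35, 5676/35]
rounded: [88, 34, 162]

query (1,1) [L1,L3] — begin 0,0,0
after L1 α=1/2: [2, 127/2, 235/2]
after L3 α=1/2: [73, 589/4, 467/4]
→ [73, 147, 117]

(0,0) stack=L1,L3; from [0,0,0]:
+L1 (α=3/4) → [363/4, 231/2, 90]
+L3 (α=3/4) → [2871/16, 915/8, 459/4]
→ [179, 114, 115]

at x=2,y=2 over L1,L3:
+L1 (α=1/2) → [157/2, 83, 107/2]
+L3 (α=6/7) → [1921/14, 515/7, 347/14]
= [137, 74, 25]

query (0,2) [L1,L3,L4] — begin 0,0,0
after L1 α=0: [0, 0, 0]
after L3 α=1/6: [83/6, 115/6, 76/3]
after L4 α=1/3: [251/9, 217/9, 644/9]
rounded: [28, 24, 72]

(1,0) stack=L1,L3,L4; from [0,0,0]:
+L1 (α=2/5) → [472/5, 142/5, 352/5]
+L3 (α=1/2) → [376/5, 166/5, 666/5]
+L4 (α=2/5) → [2598/25, 898/25, 4258/25]
rounded: [104, 36, 170]


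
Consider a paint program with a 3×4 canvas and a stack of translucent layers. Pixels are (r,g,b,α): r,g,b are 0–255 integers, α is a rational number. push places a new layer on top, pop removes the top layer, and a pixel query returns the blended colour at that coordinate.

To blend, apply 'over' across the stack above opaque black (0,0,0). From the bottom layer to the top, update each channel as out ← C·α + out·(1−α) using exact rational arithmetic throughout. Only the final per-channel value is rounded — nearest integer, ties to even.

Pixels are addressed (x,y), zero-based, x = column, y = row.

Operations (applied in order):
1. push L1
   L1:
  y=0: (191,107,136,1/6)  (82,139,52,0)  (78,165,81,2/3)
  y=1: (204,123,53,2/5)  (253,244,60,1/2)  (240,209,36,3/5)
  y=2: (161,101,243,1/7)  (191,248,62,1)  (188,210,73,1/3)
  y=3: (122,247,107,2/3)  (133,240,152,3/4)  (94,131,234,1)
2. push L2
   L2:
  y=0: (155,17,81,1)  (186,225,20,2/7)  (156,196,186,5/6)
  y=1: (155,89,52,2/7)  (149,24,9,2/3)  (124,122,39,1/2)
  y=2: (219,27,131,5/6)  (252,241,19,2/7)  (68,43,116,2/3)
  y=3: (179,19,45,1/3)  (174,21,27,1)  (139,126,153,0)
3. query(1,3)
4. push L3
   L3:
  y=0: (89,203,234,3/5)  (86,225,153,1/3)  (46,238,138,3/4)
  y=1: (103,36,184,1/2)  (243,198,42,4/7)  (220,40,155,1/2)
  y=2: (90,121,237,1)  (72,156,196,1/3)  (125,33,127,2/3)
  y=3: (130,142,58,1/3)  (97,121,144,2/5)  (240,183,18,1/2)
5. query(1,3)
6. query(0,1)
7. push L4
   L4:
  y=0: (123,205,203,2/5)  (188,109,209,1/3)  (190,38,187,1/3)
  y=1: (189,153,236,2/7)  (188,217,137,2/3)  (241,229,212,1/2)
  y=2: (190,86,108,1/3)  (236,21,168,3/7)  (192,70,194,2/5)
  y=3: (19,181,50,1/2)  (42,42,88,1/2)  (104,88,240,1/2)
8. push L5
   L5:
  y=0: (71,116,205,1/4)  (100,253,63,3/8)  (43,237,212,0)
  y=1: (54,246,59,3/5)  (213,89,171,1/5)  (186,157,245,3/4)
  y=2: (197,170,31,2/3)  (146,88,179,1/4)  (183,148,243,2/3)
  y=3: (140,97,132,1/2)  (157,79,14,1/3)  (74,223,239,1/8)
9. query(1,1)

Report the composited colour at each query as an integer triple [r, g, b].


query (1,3) [L1,L2] — begin 0,0,0
+L1 (α=3/4) → [399/4, 180, 114]
+L2 (α=1) → [174, 21, 27]
→ [174, 21, 27]

(1,3) stack=L1,L2,L3; from [0,0,0]:
after L1 α=3/4: [399/4, 180, 114]
after L2 α=1: [174, 21, 27]
after L3 α=2/5: [716/5, 61, 369/5]
= [143, 61, 74]

at x=0,y=1 over L1,L2,L3:
L1 α=2/5: [408/5, 246/5, 106/5]
L2 α=2/7: [718/7, 424/7, 30]
L3 α=1/2: [1439/14, 338/7, 107]
rounded: [103, 48, 107]

(1,1) stack=L1,L2,L3,L4,L5; from [0,0,0]:
+L1 (α=1/2) → [253/2, 122, 30]
+L2 (α=2/3) → [283/2, 170/3, 16]
+L3 (α=4/7) → [399/2, 962/7, 216/7]
+L4 (α=2/3) → [1151/6, 4000/21, 2134/21]
+L5 (α=1/5) → [2941/15, 17869/105, 12127/105]
→ [196, 170, 115]


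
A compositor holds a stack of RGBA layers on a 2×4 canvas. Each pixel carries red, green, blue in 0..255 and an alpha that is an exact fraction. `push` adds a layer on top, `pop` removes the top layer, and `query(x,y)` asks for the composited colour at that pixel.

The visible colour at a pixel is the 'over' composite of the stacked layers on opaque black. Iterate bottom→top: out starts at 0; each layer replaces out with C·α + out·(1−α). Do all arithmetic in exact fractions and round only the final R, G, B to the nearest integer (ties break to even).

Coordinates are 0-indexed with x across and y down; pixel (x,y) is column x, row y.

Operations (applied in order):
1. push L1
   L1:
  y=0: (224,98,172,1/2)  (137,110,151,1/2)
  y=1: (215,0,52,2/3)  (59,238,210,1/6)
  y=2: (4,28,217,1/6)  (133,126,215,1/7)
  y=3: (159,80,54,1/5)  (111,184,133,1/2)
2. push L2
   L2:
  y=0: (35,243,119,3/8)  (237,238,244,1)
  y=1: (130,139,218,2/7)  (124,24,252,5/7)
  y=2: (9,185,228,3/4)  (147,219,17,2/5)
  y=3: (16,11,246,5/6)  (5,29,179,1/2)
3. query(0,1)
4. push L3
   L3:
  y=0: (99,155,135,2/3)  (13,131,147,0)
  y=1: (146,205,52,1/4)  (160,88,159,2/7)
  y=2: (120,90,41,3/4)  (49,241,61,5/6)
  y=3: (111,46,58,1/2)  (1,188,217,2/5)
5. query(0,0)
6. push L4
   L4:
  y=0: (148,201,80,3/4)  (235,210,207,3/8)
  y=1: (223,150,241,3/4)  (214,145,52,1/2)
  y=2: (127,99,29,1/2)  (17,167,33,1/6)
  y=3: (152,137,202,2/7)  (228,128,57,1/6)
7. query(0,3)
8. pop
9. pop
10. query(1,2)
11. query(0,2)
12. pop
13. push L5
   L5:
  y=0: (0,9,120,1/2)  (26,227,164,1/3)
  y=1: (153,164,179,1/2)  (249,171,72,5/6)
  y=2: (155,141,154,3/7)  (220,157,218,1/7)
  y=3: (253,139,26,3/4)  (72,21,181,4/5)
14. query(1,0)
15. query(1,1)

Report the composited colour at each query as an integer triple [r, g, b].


(0,1) stack=L1,L2; from [0,0,0]:
after L1 α=2/3: [430/3, 0, 104/3]
after L2 α=2/7: [2930/21, 278/7, 1828/21]
= [140, 40, 87]

query (0,0) [L1,L2,L3] — begin 0,0,0
after L1 α=1/2: [112, 49, 86]
after L2 α=3/8: [665/8, 487/4, 787/8]
after L3 α=2/3: [2249/24, 1727/12, 2947/24]
→ [94, 144, 123]

query (0,3) [L1,L2,L3,L4] — begin 0,0,0
after L1 α=1/5: [159/5, 16, 54/5]
after L2 α=5/6: [559/30, 71/6, 1034/5]
after L3 α=1/2: [3889/60, 347/12, 662/5]
after L4 α=2/7: [7537/84, 5023/84, 1066/7]
rounded: [90, 60, 152]

at x=1,y=2 over L1,L2:
+L1 (α=1/7) → [19, 18, 215/7]
+L2 (α=2/5) → [351/5, 492/5, 883/35]
= [70, 98, 25]

(0,2) stack=L1,L2; from [0,0,0]:
after L1 α=1/6: [2/3, 14/3, 217/6]
after L2 α=3/4: [83/12, 1679/12, 4321/24]
→ [7, 140, 180]

query (1,0) [L1,L5] — begin 0,0,0
L1 α=1/2: [137/2, 55, 151/2]
L5 α=1/3: [163/3, 337/3, 105]
→ [54, 112, 105]

query (1,1) [L1,L5] — begin 0,0,0
after L1 α=1/6: [59/6, 119/3, 35]
after L5 α=5/6: [7529/36, 1342/9, 395/6]
rounded: [209, 149, 66]


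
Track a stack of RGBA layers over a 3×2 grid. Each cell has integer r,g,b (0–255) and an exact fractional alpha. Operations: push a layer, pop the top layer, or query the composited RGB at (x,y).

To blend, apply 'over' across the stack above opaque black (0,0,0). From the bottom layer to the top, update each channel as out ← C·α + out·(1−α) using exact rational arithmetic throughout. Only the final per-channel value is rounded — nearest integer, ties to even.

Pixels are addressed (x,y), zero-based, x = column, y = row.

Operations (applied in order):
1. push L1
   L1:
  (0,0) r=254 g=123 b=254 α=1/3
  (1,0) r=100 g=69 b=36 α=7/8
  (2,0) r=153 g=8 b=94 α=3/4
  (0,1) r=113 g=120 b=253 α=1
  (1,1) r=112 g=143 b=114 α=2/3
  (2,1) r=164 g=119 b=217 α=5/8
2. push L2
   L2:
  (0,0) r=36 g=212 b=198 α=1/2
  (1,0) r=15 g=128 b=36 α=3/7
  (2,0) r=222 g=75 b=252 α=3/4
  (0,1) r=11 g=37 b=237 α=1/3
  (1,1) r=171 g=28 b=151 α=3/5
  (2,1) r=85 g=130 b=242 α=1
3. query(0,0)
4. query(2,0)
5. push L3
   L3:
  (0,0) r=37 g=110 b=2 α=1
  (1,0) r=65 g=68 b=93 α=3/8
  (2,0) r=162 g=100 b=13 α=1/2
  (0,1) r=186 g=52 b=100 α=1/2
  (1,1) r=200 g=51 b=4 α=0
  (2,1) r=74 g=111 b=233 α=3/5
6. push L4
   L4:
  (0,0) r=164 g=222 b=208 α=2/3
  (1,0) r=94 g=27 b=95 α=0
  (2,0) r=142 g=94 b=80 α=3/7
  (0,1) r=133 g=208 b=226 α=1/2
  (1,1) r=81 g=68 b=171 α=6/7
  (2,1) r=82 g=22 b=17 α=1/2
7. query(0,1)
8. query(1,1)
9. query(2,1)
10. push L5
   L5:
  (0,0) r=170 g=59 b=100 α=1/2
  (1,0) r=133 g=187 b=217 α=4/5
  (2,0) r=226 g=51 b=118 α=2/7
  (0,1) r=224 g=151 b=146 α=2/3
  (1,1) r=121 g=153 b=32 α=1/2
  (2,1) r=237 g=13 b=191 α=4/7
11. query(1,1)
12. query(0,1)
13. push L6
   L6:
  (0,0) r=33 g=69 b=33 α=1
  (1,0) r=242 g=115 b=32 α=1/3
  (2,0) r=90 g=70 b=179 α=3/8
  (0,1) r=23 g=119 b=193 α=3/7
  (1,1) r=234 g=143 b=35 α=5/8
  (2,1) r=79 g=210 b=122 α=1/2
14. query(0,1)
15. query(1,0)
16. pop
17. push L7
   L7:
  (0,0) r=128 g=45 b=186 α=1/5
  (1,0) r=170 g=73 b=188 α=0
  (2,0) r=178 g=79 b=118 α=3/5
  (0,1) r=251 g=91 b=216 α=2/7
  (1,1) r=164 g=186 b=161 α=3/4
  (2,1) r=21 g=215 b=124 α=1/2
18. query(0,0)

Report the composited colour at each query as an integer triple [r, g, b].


(0,0) stack=L1,L2; from [0,0,0]:
+L1 (α=1/3) → [254/3, 41, 254/3]
+L2 (α=1/2) → [181/3, 253/2, 424/3]
= [60, 126, 141]

at x=2,y=0 over L1,L2:
L1 α=3/4: [459/4, 6, 141/2]
L2 α=3/4: [3123/16, 231/4, 1653/8]
= [195, 58, 207]

query (0,1) [L1,L2,L3,L4] — begin 0,0,0
L1 α=1: [113, 120, 253]
L2 α=1/3: [79, 277/3, 743/3]
L3 α=1/2: [265/2, 433/6, 1043/6]
L4 α=1/2: [531/4, 1681/12, 2399/12]
= [133, 140, 200]

query (1,1) [L1,L2,L3,L4] — begin 0,0,0
+L1 (α=2/3) → [224/3, 286/3, 76]
+L2 (α=3/5) → [1987/15, 824/15, 121]
+L3 (α=0) → [1987/15, 824/15, 121]
+L4 (α=6/7) → [9277/105, 992/15, 1147/7]
→ [88, 66, 164]

at x=2,y=1 over L1,L2,L3,L4:
after L1 α=5/8: [205/2, 595/8, 1085/8]
after L2 α=1: [85, 130, 242]
after L3 α=3/5: [392/5, 593/5, 1183/5]
after L4 α=1/2: [401/5, 703/10, 634/5]
= [80, 70, 127]

query (1,1) [L1,L2,L3,L4,L5] — begin 0,0,0
L1 α=2/3: [224/3, 286/3, 76]
L2 α=3/5: [1987/15, 824/15, 121]
L3 α=0: [1987/15, 824/15, 121]
L4 α=6/7: [9277/105, 992/15, 1147/7]
L5 α=1/2: [10991/105, 3287/30, 1371/14]
= [105, 110, 98]

(0,1) stack=L1,L2,L3,L4,L5; from [0,0,0]:
+L1 (α=1) → [113, 120, 253]
+L2 (α=1/3) → [79, 277/3, 743/3]
+L3 (α=1/2) → [265/2, 433/6, 1043/6]
+L4 (α=1/2) → [531/4, 1681/12, 2399/12]
+L5 (α=2/3) → [2323/12, 5305/36, 5903/36]
→ [194, 147, 164]

query (0,1) [L1,L2,L3,L4,L5,L6] — begin 0,0,0
after L1 α=1: [113, 120, 253]
after L2 α=1/3: [79, 277/3, 743/3]
after L3 α=1/2: [265/2, 433/6, 1043/6]
after L4 α=1/2: [531/4, 1681/12, 2399/12]
after L5 α=2/3: [2323/12, 5305/36, 5903/36]
after L6 α=3/7: [2530/21, 8518/63, 11114/63]
= [120, 135, 176]

query (1,0) [L1,L2,L3,L4,L5,L6] — begin 0,0,0
after L1 α=7/8: [175/2, 483/8, 63/2]
after L2 α=3/7: [395/7, 1251/14, 234/7]
after L3 α=3/8: [835/14, 9111/112, 3123/56]
after L4 α=0: [835/14, 9111/112, 3123/56]
after L5 α=4/5: [8283/70, 92887/560, 51731/280]
after L6 α=1/3: [16753/105, 125087/840, 18737/140]
rounded: [160, 149, 134]

(0,0) stack=L1,L2,L3,L4,L5,L7; from [0,0,0]:
L1 α=1/3: [254/3, 41, 254/3]
L2 α=1/2: [181/3, 253/2, 424/3]
L3 α=1: [37, 110, 2]
L4 α=2/3: [365/3, 554/3, 418/3]
L5 α=1/2: [875/6, 731/6, 359/3]
L7 α=1/5: [2134/15, 1597/15, 1994/15]
rounded: [142, 106, 133]


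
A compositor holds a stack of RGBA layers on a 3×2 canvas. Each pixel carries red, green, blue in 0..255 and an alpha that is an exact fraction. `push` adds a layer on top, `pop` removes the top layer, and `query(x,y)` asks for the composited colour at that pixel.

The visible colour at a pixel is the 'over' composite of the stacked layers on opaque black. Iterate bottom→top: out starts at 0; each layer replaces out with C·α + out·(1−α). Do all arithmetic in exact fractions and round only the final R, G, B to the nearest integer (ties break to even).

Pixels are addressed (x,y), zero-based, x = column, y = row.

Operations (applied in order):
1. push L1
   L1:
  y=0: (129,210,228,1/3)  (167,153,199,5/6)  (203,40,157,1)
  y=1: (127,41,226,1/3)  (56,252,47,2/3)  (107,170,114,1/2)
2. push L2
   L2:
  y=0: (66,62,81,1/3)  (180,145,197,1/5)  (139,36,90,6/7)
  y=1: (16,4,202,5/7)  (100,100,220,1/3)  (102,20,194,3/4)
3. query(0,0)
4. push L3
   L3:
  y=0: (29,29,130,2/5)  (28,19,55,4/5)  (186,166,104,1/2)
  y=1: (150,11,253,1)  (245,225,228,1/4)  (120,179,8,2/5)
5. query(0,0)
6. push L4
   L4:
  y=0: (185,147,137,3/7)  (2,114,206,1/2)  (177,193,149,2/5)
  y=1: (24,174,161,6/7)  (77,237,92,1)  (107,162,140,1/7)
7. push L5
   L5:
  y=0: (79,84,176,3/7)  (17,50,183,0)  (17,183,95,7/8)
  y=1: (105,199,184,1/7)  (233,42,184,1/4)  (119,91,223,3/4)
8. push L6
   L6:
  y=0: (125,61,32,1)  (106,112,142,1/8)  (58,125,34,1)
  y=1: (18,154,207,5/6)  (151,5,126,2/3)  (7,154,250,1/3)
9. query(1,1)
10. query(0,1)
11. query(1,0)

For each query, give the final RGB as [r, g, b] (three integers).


(0,0) stack=L1,L2; from [0,0,0]:
L1 α=1/3: [43, 70, 76]
L2 α=1/3: [152/3, 202/3, 233/3]
rounded: [51, 67, 78]

query (0,0) [L1,L2,L3] — begin 0,0,0
after L1 α=1/3: [43, 70, 76]
after L2 α=1/3: [152/3, 202/3, 233/3]
after L3 α=2/5: [42, 52, 493/5]
= [42, 52, 99]

(1,1) stack=L1,L2,L3,L4,L5,L6; from [0,0,0]:
+L1 (α=2/3) → [112/3, 168, 94/3]
+L2 (α=1/3) → [524/9, 436/3, 848/9]
+L3 (α=1/4) → [1259/12, 661/4, 383/3]
+L4 (α=1) → [77, 237, 92]
+L5 (α=1/4) → [116, 753/4, 115]
+L6 (α=2/3) → [418/3, 793/12, 367/3]
rounded: [139, 66, 122]

query (0,1) [L1,L2,L3,L4,L5,L6] — begin 0,0,0
after L1 α=1/3: [127/3, 41/3, 226/3]
after L2 α=5/7: [494/21, 142/21, 3482/21]
after L3 α=1: [150, 11, 253]
after L4 α=6/7: [42, 1055/7, 1219/7]
after L5 α=1/7: [51, 7723/49, 8602/49]
after L6 α=5/6: [47/2, 15151/98, 59317/294]
= [24, 155, 202]

(1,0) stack=L1,L2,L3,L4,L5,L6; from [0,0,0]:
+L1 (α=5/6) → [835/6, 255/2, 995/6]
+L2 (α=1/5) → [442/3, 131, 2581/15]
+L3 (α=4/5) → [778/15, 207/5, 5881/75]
+L4 (α=1/2) → [404/15, 777/10, 21331/150]
+L5 (α=0) → [404/15, 777/10, 21331/150]
+L6 (α=1/8) → [2209/60, 6559/80, 170617/1200]
= [37, 82, 142]


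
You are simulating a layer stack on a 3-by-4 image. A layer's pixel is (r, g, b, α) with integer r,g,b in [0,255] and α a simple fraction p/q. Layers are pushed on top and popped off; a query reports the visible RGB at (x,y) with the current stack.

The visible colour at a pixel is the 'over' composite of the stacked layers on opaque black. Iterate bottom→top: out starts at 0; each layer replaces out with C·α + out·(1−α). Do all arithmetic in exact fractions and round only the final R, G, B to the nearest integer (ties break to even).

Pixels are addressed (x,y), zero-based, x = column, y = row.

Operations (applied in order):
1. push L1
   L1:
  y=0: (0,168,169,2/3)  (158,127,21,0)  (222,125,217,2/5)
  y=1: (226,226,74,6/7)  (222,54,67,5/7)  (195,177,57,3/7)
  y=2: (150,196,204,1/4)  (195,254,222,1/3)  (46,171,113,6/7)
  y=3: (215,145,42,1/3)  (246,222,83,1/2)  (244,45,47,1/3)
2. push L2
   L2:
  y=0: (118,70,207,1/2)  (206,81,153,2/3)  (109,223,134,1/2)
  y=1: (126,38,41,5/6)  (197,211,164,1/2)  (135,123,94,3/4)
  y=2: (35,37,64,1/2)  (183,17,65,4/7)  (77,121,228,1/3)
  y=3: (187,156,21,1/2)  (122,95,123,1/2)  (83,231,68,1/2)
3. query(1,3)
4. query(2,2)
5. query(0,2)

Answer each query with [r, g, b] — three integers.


(1,3) stack=L1,L2; from [0,0,0]:
after L1 α=1/2: [123, 111, 83/2]
after L2 α=1/2: [245/2, 103, 329/4]
→ [122, 103, 82]

(2,2) stack=L1,L2; from [0,0,0]:
after L1 α=6/7: [276/7, 1026/7, 678/7]
after L2 α=1/3: [1091/21, 2899/21, 984/7]
rounded: [52, 138, 141]

(0,2) stack=L1,L2; from [0,0,0]:
+L1 (α=1/4) → [75/2, 49, 51]
+L2 (α=1/2) → [145/4, 43, 115/2]
rounded: [36, 43, 58]
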